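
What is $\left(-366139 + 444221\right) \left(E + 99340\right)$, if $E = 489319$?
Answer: $45963672038$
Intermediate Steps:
$\left(-366139 + 444221\right) \left(E + 99340\right) = \left(-366139 + 444221\right) \left(489319 + 99340\right) = 78082 \cdot 588659 = 45963672038$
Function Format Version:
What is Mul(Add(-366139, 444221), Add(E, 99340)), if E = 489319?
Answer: 45963672038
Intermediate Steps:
Mul(Add(-366139, 444221), Add(E, 99340)) = Mul(Add(-366139, 444221), Add(489319, 99340)) = Mul(78082, 588659) = 45963672038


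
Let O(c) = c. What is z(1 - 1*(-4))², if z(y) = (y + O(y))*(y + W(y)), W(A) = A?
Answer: 10000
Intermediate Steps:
z(y) = 4*y² (z(y) = (y + y)*(y + y) = (2*y)*(2*y) = 4*y²)
z(1 - 1*(-4))² = (4*(1 - 1*(-4))²)² = (4*(1 + 4)²)² = (4*5²)² = (4*25)² = 100² = 10000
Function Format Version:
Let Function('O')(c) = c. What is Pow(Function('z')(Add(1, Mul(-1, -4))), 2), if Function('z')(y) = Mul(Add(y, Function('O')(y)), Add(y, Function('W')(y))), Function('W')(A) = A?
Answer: 10000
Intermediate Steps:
Function('z')(y) = Mul(4, Pow(y, 2)) (Function('z')(y) = Mul(Add(y, y), Add(y, y)) = Mul(Mul(2, y), Mul(2, y)) = Mul(4, Pow(y, 2)))
Pow(Function('z')(Add(1, Mul(-1, -4))), 2) = Pow(Mul(4, Pow(Add(1, Mul(-1, -4)), 2)), 2) = Pow(Mul(4, Pow(Add(1, 4), 2)), 2) = Pow(Mul(4, Pow(5, 2)), 2) = Pow(Mul(4, 25), 2) = Pow(100, 2) = 10000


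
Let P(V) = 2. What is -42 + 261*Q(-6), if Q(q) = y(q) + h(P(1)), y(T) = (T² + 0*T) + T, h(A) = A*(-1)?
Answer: 7266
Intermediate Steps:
h(A) = -A
y(T) = T + T² (y(T) = (T² + 0) + T = T² + T = T + T²)
Q(q) = -2 + q*(1 + q) (Q(q) = q*(1 + q) - 1*2 = q*(1 + q) - 2 = -2 + q*(1 + q))
-42 + 261*Q(-6) = -42 + 261*(-2 - 6*(1 - 6)) = -42 + 261*(-2 - 6*(-5)) = -42 + 261*(-2 + 30) = -42 + 261*28 = -42 + 7308 = 7266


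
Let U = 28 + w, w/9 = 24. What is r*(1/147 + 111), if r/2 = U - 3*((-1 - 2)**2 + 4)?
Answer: 6690380/147 ≈ 45513.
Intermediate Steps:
w = 216 (w = 9*24 = 216)
U = 244 (U = 28 + 216 = 244)
r = 410 (r = 2*(244 - 3*((-1 - 2)**2 + 4)) = 2*(244 - 3*((-3)**2 + 4)) = 2*(244 - 3*(9 + 4)) = 2*(244 - 3*13) = 2*(244 - 39) = 2*205 = 410)
r*(1/147 + 111) = 410*(1/147 + 111) = 410*(16318/147) = 6690380/147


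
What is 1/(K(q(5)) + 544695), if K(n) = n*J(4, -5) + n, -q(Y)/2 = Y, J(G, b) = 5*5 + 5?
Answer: 1/544385 ≈ 1.8369e-6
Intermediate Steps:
J(G, b) = 30 (J(G, b) = 25 + 5 = 30)
q(Y) = -2*Y
K(n) = 31*n (K(n) = n*30 + n = 30*n + n = 31*n)
1/(K(q(5)) + 544695) = 1/(31*(-2*5) + 544695) = 1/(31*(-10) + 544695) = 1/(-310 + 544695) = 1/544385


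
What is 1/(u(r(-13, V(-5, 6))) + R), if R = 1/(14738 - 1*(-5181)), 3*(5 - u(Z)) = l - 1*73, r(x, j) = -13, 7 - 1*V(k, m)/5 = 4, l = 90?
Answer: -59757/39835 ≈ -1.5001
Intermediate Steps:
V(k, m) = 15 (V(k, m) = 35 - 5*4 = 35 - 20 = 15)
u(Z) = -⅔ (u(Z) = 5 - (90 - 1*73)/3 = 5 - (90 - 73)/3 = 5 - ⅓*17 = 5 - 17/3 = -⅔)
R = 1/19919 (R = 1/(14738 + 5181) = 1/19919 ≈ 5.0203e-5)
1/(u(r(-13, V(-5, 6))) + R) = 1/(-⅔ + 1/19919) = 1/(-39835/59757) = -59757/39835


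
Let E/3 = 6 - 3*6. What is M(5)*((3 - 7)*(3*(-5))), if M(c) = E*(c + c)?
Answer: -21600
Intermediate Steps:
E = -36 (E = 3*(6 - 3*6) = 3*(6 - 1*18) = 3*(6 - 18) = 3*(-12) = -36)
M(c) = -72*c (M(c) = -36*(c + c) = -72*c)
M(5)*((3 - 7)*(3*(-5))) = (-72*5)*((3 - 7)*(3*(-5))) = -(-1440)*(-15) = -360*60 = -21600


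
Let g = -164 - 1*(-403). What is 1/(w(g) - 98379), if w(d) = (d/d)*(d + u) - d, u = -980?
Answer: -1/99359 ≈ -1.0065e-5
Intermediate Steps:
g = 239 (g = -164 + 403 = 239)
w(d) = -980 (w(d) = (d/d)*(d - 980) - d = 1*(-980 + d) - d = (-980 + d) - d = -980)
1/(w(g) - 98379) = 1/(-980 - 98379) = 1/(-99359) = -1/99359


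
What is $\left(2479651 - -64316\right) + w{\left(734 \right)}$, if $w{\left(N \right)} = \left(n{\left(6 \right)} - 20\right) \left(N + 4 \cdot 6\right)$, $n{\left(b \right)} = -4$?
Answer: $2525775$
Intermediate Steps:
$w{\left(N \right)} = -576 - 24 N$ ($w{\left(N \right)} = \left(-4 - 20\right) \left(N + 4 \cdot 6\right) = - 24 \left(N + 24\right) = - 24 \left(24 + N\right) = -576 - 24 N$)
$\left(2479651 - -64316\right) + w{\left(734 \right)} = \left(2479651 - -64316\right) - 18192 = \left(2479651 + 64316\right) - 18192 = 2543967 - 18192 = 2525775$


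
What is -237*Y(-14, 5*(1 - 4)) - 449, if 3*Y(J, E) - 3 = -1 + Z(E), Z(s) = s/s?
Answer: -686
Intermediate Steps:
Z(s) = 1
Y(J, E) = 1 (Y(J, E) = 1 + (-1 + 1)/3 = 1 + (⅓)*0 = 1 + 0 = 1)
-237*Y(-14, 5*(1 - 4)) - 449 = -237*1 - 449 = -237 - 449 = -686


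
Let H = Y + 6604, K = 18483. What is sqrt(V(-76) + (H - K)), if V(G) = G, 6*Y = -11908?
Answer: I*sqrt(125457)/3 ≈ 118.07*I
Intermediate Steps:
Y = -5954/3 (Y = (1/6)*(-11908) = -5954/3 ≈ -1984.7)
H = 13858/3 (H = -5954/3 + 6604 = 13858/3 ≈ 4619.3)
sqrt(V(-76) + (H - K)) = sqrt(-76 + (13858/3 - 1*18483)) = sqrt(-76 + (13858/3 - 18483)) = sqrt(-76 - 41591/3) = sqrt(-41819/3) = I*sqrt(125457)/3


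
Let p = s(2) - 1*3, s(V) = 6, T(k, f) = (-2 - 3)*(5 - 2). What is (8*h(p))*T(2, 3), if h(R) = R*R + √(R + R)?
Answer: -1080 - 120*√6 ≈ -1373.9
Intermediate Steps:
T(k, f) = -15 (T(k, f) = -5*3 = -15)
p = 3 (p = 6 - 1*3 = 6 - 3 = 3)
h(R) = R² + √2*√R (h(R) = R² + √(2*R) = R² + √2*√R)
(8*h(p))*T(2, 3) = (8*(3² + √2*√3))*(-15) = (8*(9 + √6))*(-15) = (72 + 8*√6)*(-15) = -1080 - 120*√6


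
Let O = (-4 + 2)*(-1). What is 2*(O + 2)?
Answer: 8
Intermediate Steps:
O = 2 (O = -2*(-1) = 2)
2*(O + 2) = 2*(2 + 2) = 2*4 = 8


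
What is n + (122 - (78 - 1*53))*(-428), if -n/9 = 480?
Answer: -45836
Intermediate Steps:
n = -4320 (n = -9*480 = -4320)
n + (122 - (78 - 1*53))*(-428) = -4320 + (122 - (78 - 1*53))*(-428) = -4320 + (122 - (78 - 53))*(-428) = -4320 + (122 - 1*25)*(-428) = -4320 + (122 - 25)*(-428) = -4320 + 97*(-428) = -4320 - 41516 = -45836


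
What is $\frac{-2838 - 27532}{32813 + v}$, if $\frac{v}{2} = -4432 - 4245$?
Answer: $- \frac{30370}{15459} \approx -1.9646$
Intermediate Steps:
$v = -17354$ ($v = 2 \left(-4432 - 4245\right) = 2 \left(-8677\right) = -17354$)
$\frac{-2838 - 27532}{32813 + v} = \frac{-2838 - 27532}{32813 - 17354} = - \frac{30370}{15459}$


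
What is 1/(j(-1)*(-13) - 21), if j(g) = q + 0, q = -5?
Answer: 1/44 ≈ 0.022727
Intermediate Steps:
j(g) = -5 (j(g) = -5 + 0 = -5)
1/(j(-1)*(-13) - 21) = 1/(-5*(-13) - 21) = 1/(65 - 21) = 1/44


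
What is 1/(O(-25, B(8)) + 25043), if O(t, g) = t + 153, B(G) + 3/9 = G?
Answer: 1/25171 ≈ 3.9728e-5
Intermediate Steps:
B(G) = -1/3 + G
O(t, g) = 153 + t
1/(O(-25, B(8)) + 25043) = 1/((153 - 25) + 25043) = 1/(128 + 25043) = 1/25171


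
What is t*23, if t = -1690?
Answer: -38870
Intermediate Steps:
t*23 = -1690*23 = -38870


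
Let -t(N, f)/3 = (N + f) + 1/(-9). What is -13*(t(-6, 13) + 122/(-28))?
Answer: 13663/42 ≈ 325.31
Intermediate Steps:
t(N, f) = ⅓ - 3*N - 3*f (t(N, f) = -3*((N + f) + 1/(-9)) = -3*((N + f) - ⅑) = -3*(-⅑ + N + f) = ⅓ - 3*N - 3*f)
-13*(t(-6, 13) + 122/(-28)) = -13*((⅓ - 3*(-6) - 3*13) + 122/(-28)) = -13*((⅓ + 18 - 39) + 122*(-1/28)) = -13*(-62/3 - 61/14) = -13*(-1051/42) = 13663/42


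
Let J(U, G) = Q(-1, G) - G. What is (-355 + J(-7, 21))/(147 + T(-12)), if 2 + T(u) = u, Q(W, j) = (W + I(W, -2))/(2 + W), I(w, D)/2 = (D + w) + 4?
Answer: -375/133 ≈ -2.8195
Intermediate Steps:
I(w, D) = 8 + 2*D + 2*w (I(w, D) = 2*((D + w) + 4) = 2*(4 + D + w) = 8 + 2*D + 2*w)
Q(W, j) = (4 + 3*W)/(2 + W) (Q(W, j) = (W + (8 + 2*(-2) + 2*W))/(2 + W) = (W + (8 - 4 + 2*W))/(2 + W) = (W + (4 + 2*W))/(2 + W) = (4 + 3*W)/(2 + W))
T(u) = -2 + u
J(U, G) = 1 - G (J(U, G) = (4 + 3*(-1))/(2 - 1) - G = (4 - 3)/1 - G = 1*1 - G = 1 - G)
(-355 + J(-7, 21))/(147 + T(-12)) = (-355 + (1 - 1*21))/(147 + (-2 - 12)) = (-355 + (1 - 21))/(147 - 14) = (-355 - 20)/133 = -375*1/133 = -375/133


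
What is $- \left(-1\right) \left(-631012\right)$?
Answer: $-631012$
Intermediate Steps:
$- \left(-1\right) \left(-631012\right) = \left(-1\right) 631012 = -631012$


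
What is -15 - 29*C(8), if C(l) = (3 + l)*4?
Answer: -1291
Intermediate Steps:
C(l) = 12 + 4*l
-15 - 29*C(8) = -15 - 29*(12 + 4*8) = -15 - 29*(12 + 32) = -15 - 29*44 = -15 - 1276 = -1291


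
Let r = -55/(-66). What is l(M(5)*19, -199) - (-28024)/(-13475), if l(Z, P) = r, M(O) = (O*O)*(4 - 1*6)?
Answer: -100769/80850 ≈ -1.2464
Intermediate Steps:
M(O) = -2*O² (M(O) = O²*(4 - 6) = O²*(-2) = -2*O²)
r = ⅚ (r = -55*(-1/66) = ⅚ ≈ 0.83333)
l(Z, P) = ⅚
l(M(5)*19, -199) - (-28024)/(-13475) = ⅚ - (-28024)/(-13475) = ⅚ - (-28024)*(-1)/13475 = ⅚ - 1*28024/13475 = ⅚ - 28024/13475 = -100769/80850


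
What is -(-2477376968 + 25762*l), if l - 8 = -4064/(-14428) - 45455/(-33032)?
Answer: 147570481305306807/59573212 ≈ 2.4771e+9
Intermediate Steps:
l = 1150688089/119146424 (l = 8 + (-4064/(-14428) - 45455/(-33032)) = 8 + (-4064*(-1/14428) - 45455*(-1/33032)) = 8 + (1016/3607 + 45455/33032) = 8 + 197516697/119146424 = 1150688089/119146424 ≈ 9.6578)
-(-2477376968 + 25762*l) = -25762/(1/(-96164 + 1150688089/119146424)) = -25762/(1/(-11456446029447/119146424)) = -25762/(-119146424/11456446029447) = -25762*(-11456446029447/119146424) = 147570481305306807/59573212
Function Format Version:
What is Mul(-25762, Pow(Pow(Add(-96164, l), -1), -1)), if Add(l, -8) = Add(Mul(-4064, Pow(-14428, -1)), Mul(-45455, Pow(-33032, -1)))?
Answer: Rational(147570481305306807, 59573212) ≈ 2.4771e+9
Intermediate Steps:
l = Rational(1150688089, 119146424) (l = Add(8, Add(Mul(-4064, Pow(-14428, -1)), Mul(-45455, Pow(-33032, -1)))) = Add(8, Add(Mul(-4064, Rational(-1, 14428)), Mul(-45455, Rational(-1, 33032)))) = Add(8, Add(Rational(1016, 3607), Rational(45455, 33032))) = Add(8, Rational(197516697, 119146424)) = Rational(1150688089, 119146424) ≈ 9.6578)
Mul(-25762, Pow(Pow(Add(-96164, l), -1), -1)) = Mul(-25762, Pow(Pow(Add(-96164, Rational(1150688089, 119146424)), -1), -1)) = Mul(-25762, Pow(Pow(Rational(-11456446029447, 119146424), -1), -1)) = Mul(-25762, Pow(Rational(-119146424, 11456446029447), -1)) = Mul(-25762, Rational(-11456446029447, 119146424)) = Rational(147570481305306807, 59573212)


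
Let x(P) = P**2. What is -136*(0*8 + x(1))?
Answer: -136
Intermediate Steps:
-136*(0*8 + x(1)) = -136*(0*8 + 1**2) = -136*(0 + 1) = -136*1 = -136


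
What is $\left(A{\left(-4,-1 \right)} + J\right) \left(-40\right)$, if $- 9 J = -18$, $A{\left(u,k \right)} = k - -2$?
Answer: $-120$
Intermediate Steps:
$A{\left(u,k \right)} = 2 + k$ ($A{\left(u,k \right)} = k + 2 = 2 + k$)
$J = 2$ ($J = \left(- \frac{1}{9}\right) \left(-18\right) = 2$)
$\left(A{\left(-4,-1 \right)} + J\right) \left(-40\right) = \left(\left(2 - 1\right) + 2\right) \left(-40\right) = \left(1 + 2\right) \left(-40\right) = 3 \left(-40\right) = -120$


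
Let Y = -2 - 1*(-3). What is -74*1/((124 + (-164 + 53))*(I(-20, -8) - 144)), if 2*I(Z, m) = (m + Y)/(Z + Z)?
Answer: 5920/149669 ≈ 0.039554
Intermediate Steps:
Y = 1 (Y = -2 + 3 = 1)
I(Z, m) = (1 + m)/(4*Z) (I(Z, m) = ((m + 1)/(Z + Z))/2 = ((1 + m)/((2*Z)))/2 = ((1 + m)*(1/(2*Z)))/2 = ((1 + m)/(2*Z))/2 = (1 + m)/(4*Z))
-74*1/((124 + (-164 + 53))*(I(-20, -8) - 144)) = -74*1/((124 + (-164 + 53))*((1/4)*(1 - 8)/(-20) - 144)) = -74*1/((124 - 111)*((1/4)*(-1/20)*(-7) - 144)) = -74*1/(13*(7/80 - 144)) = -74/((-11513/80*13)) = -74/(-149669/80) = -74*(-80/149669) = 5920/149669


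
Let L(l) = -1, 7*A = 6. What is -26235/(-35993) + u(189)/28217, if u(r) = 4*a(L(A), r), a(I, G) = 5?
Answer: 740992855/1015614481 ≈ 0.72960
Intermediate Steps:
A = 6/7 (A = (⅐)*6 = 6/7 ≈ 0.85714)
u(r) = 20 (u(r) = 4*5 = 20)
-26235/(-35993) + u(189)/28217 = -26235/(-35993) + 20/28217 = -26235*(-1/35993) + 20*(1/28217) = 26235/35993 + 20/28217 = 740992855/1015614481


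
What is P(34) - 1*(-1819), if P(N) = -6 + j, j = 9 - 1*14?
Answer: 1808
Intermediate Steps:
j = -5 (j = 9 - 14 = -5)
P(N) = -11 (P(N) = -6 - 5 = -11)
P(34) - 1*(-1819) = -11 - 1*(-1819) = -11 + 1819 = 1808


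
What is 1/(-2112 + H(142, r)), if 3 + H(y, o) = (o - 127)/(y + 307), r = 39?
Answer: -449/949723 ≈ -0.00047277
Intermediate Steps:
H(y, o) = -3 + (-127 + o)/(307 + y) (H(y, o) = -3 + (o - 127)/(y + 307) = -3 + (-127 + o)/(307 + y))
1/(-2112 + H(142, r)) = 1/(-2112 + (-1048 + 39 - 3*142)/(307 + 142)) = 1/(-2112 + (-1048 + 39 - 426)/449) = 1/(-2112 + (1/449)*(-1435)) = 1/(-2112 - 1435/449) = 1/(-949723/449) = -449/949723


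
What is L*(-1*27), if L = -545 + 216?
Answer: 8883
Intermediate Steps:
L = -329
L*(-1*27) = -(-329)*27 = -329*(-27) = 8883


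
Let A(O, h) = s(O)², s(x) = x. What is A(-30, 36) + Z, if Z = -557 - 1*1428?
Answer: -1085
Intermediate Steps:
A(O, h) = O²
Z = -1985 (Z = -557 - 1428 = -1985)
A(-30, 36) + Z = (-30)² - 1985 = 900 - 1985 = -1085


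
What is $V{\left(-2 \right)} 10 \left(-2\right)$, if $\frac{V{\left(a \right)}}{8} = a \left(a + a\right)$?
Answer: $-1280$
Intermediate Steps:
$V{\left(a \right)} = 16 a^{2}$ ($V{\left(a \right)} = 8 a \left(a + a\right) = 8 a 2 a = 8 \cdot 2 a^{2} = 16 a^{2}$)
$V{\left(-2 \right)} 10 \left(-2\right) = 16 \left(-2\right)^{2} \cdot 10 \left(-2\right) = 16 \cdot 4 \cdot 10 \left(-2\right) = 64 \cdot 10 \left(-2\right) = 640 \left(-2\right) = -1280$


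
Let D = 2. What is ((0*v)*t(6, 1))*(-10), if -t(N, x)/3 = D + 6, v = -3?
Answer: 0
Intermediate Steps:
t(N, x) = -24 (t(N, x) = -3*(2 + 6) = -3*8 = -24)
((0*v)*t(6, 1))*(-10) = ((0*(-3))*(-24))*(-10) = (0*(-24))*(-10) = 0*(-10) = 0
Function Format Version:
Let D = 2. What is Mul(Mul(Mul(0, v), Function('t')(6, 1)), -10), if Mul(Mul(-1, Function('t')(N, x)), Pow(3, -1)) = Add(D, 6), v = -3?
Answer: 0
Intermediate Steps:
Function('t')(N, x) = -24 (Function('t')(N, x) = Mul(-3, Add(2, 6)) = Mul(-3, 8) = -24)
Mul(Mul(Mul(0, v), Function('t')(6, 1)), -10) = Mul(Mul(Mul(0, -3), -24), -10) = Mul(Mul(0, -24), -10) = Mul(0, -10) = 0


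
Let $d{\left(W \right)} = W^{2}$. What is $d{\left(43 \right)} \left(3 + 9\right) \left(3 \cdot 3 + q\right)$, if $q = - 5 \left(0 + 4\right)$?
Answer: $-244068$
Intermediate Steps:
$q = -20$ ($q = \left(-5\right) 4 = -20$)
$d{\left(43 \right)} \left(3 + 9\right) \left(3 \cdot 3 + q\right) = 43^{2} \left(3 + 9\right) \left(3 \cdot 3 - 20\right) = 1849 \cdot 12 \left(9 - 20\right) = 1849 \cdot 12 \left(-11\right) = 1849 \left(-132\right) = -244068$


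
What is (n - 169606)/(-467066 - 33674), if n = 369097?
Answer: -199491/500740 ≈ -0.39839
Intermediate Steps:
(n - 169606)/(-467066 - 33674) = (369097 - 169606)/(-467066 - 33674) = 199491/(-500740) = 199491*(-1/500740) = -199491/500740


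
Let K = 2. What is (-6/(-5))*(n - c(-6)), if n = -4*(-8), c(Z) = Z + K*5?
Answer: 168/5 ≈ 33.600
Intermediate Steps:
c(Z) = 10 + Z (c(Z) = Z + 2*5 = Z + 10 = 10 + Z)
n = 32
(-6/(-5))*(n - c(-6)) = (-6/(-5))*(32 - (10 - 6)) = (-6*(-⅕))*(32 - 1*4) = 6*(32 - 4)/5 = (6/5)*28 = 168/5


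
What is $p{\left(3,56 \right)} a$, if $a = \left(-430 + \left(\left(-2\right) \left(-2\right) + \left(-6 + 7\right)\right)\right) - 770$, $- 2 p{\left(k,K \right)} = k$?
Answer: $\frac{3585}{2} \approx 1792.5$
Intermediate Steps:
$p{\left(k,K \right)} = - \frac{k}{2}$
$a = -1195$ ($a = \left(-430 + \left(4 + 1\right)\right) - 770 = \left(-430 + 5\right) - 770 = -425 - 770 = -1195$)
$p{\left(3,56 \right)} a = \left(- \frac{1}{2}\right) 3 \left(-1195\right) = \left(- \frac{3}{2}\right) \left(-1195\right) = \frac{3585}{2}$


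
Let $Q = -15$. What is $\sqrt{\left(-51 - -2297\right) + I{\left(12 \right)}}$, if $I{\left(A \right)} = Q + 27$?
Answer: $\sqrt{2258} \approx 47.518$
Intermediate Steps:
$I{\left(A \right)} = 12$ ($I{\left(A \right)} = -15 + 27 = 12$)
$\sqrt{\left(-51 - -2297\right) + I{\left(12 \right)}} = \sqrt{\left(-51 - -2297\right) + 12} = \sqrt{\left(-51 + 2297\right) + 12} = \sqrt{2246 + 12} = \sqrt{2258}$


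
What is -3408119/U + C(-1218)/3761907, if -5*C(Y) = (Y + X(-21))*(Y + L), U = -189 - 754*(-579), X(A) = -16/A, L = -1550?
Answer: -459027976450399/57456339182865 ≈ -7.9892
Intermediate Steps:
U = 436377 (U = -189 + 436566 = 436377)
C(Y) = -(-1550 + Y)*(16/21 + Y)/5 (C(Y) = -(Y - 16/(-21))*(Y - 1550)/5 = -(Y - 16*(-1/21))*(-1550 + Y)/5 = -(Y + 16/21)*(-1550 + Y)/5 = -(16/21 + Y)*(-1550 + Y)/5 = -(-1550 + Y)*(16/21 + Y)/5)
-3408119/U + C(-1218)/3761907 = -3408119/436377 + (4960/21 - 1/5*(-1218)**2 + (32534/105)*(-1218))/3761907 = -3408119*1/436377 + (4960/21 - 1/5*1483524 - 1886972/5)*(1/3761907) = -3408119/436377 + (4960/21 - 1483524/5 - 1886972/5)*(1/3761907) = -3408119/436377 - 70755616/105*1/3761907 = -3408119/436377 - 70755616/395000235 = -459027976450399/57456339182865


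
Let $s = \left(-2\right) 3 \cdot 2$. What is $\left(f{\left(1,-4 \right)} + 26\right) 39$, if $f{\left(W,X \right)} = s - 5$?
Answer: $351$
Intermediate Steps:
$s = -12$ ($s = \left(-6\right) 2 = -12$)
$f{\left(W,X \right)} = -17$ ($f{\left(W,X \right)} = -12 - 5 = -17$)
$\left(f{\left(1,-4 \right)} + 26\right) 39 = \left(-17 + 26\right) 39 = 9 \cdot 39 = 351$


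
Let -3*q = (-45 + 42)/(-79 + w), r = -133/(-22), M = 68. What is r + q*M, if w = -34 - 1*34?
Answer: 18055/3234 ≈ 5.5829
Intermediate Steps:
w = -68 (w = -34 - 34 = -68)
r = 133/22 (r = -133*(-1/22) = 133/22 ≈ 6.0455)
q = -1/147 (q = -(-45 + 42)/(3*(-79 - 68)) = -(-1)/(-147) = -(-1)*(-1)/147 = -⅓*1/49 = -1/147 ≈ -0.0068027)
r + q*M = 133/22 - 1/147*68 = 133/22 - 68/147 = 18055/3234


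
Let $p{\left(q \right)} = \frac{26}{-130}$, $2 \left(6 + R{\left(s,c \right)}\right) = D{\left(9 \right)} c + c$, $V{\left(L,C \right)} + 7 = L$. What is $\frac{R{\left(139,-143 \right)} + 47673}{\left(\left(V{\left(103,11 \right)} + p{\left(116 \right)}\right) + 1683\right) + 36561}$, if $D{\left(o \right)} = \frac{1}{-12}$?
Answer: $\frac{5712175}{4600776} \approx 1.2416$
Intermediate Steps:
$D{\left(o \right)} = - \frac{1}{12}$
$V{\left(L,C \right)} = -7 + L$
$R{\left(s,c \right)} = -6 + \frac{11 c}{24}$ ($R{\left(s,c \right)} = -6 + \frac{- \frac{c}{12} + c}{2} = -6 + \frac{\frac{11}{12} c}{2} = -6 + \frac{11 c}{24}$)
$p{\left(q \right)} = - \frac{1}{5}$ ($p{\left(q \right)} = 26 \left(- \frac{1}{130}\right) = - \frac{1}{5}$)
$\frac{R{\left(139,-143 \right)} + 47673}{\left(\left(V{\left(103,11 \right)} + p{\left(116 \right)}\right) + 1683\right) + 36561} = \frac{\left(-6 + \frac{11}{24} \left(-143\right)\right) + 47673}{\left(\left(\left(-7 + 103\right) - \frac{1}{5}\right) + 1683\right) + 36561} = \frac{\left(-6 - \frac{1573}{24}\right) + 47673}{\left(\left(96 - \frac{1}{5}\right) + 1683\right) + 36561} = \frac{- \frac{1717}{24} + 47673}{\left(\frac{479}{5} + 1683\right) + 36561} = \frac{1142435}{24 \left(\frac{8894}{5} + 36561\right)} = \frac{1142435}{24 \cdot \frac{191699}{5}} = \frac{1142435}{24} \cdot \frac{5}{191699} = \frac{5712175}{4600776}$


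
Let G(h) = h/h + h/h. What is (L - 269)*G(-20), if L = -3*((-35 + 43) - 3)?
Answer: -568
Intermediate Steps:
G(h) = 2 (G(h) = 1 + 1 = 2)
L = -15 (L = -3*(8 - 3) = -3*5 = -15)
(L - 269)*G(-20) = (-15 - 269)*2 = -284*2 = -568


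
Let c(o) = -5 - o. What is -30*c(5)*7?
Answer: 2100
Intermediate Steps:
-30*c(5)*7 = -30*(-5 - 1*5)*7 = -30*(-5 - 5)*7 = -30*(-10)*7 = 300*7 = 2100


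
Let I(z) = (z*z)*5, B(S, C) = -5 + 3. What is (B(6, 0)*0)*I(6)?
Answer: 0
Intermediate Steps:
B(S, C) = -2
I(z) = 5*z² (I(z) = z²*5 = 5*z²)
(B(6, 0)*0)*I(6) = (-2*0)*(5*6²) = 0*(5*36) = 0*180 = 0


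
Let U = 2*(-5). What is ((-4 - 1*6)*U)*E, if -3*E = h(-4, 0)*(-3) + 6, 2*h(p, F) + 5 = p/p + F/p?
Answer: -400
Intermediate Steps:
h(p, F) = -2 + F/(2*p) (h(p, F) = -5/2 + (p/p + F/p)/2 = -5/2 + (1 + F/p)/2 = -5/2 + (½ + F/(2*p)) = -2 + F/(2*p))
U = -10
E = -4 (E = -((-2 + (½)*0/(-4))*(-3) + 6)/3 = -((-2 + (½)*0*(-¼))*(-3) + 6)/3 = -((-2 + 0)*(-3) + 6)/3 = -(-2*(-3) + 6)/3 = -(6 + 6)/3 = -⅓*12 = -4)
((-4 - 1*6)*U)*E = ((-4 - 1*6)*(-10))*(-4) = ((-4 - 6)*(-10))*(-4) = -10*(-10)*(-4) = 100*(-4) = -400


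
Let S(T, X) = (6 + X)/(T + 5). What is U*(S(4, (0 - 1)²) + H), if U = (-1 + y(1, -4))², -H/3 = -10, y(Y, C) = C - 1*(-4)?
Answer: 277/9 ≈ 30.778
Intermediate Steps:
y(Y, C) = 4 + C (y(Y, C) = C + 4 = 4 + C)
H = 30 (H = -3*(-10) = 30)
U = 1 (U = (-1 + (4 - 4))² = (-1 + 0)² = (-1)² = 1)
S(T, X) = (6 + X)/(5 + T)
U*(S(4, (0 - 1)²) + H) = 1*((6 + (0 - 1)²)/(5 + 4) + 30) = 1*((6 + (-1)²)/9 + 30) = 1*((6 + 1)/9 + 30) = 1*((⅑)*7 + 30) = 1*(7/9 + 30) = 1*(277/9) = 277/9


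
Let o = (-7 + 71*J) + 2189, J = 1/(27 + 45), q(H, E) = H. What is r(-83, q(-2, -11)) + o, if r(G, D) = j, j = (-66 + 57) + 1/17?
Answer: 2661031/1224 ≈ 2174.0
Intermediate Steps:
J = 1/72 ≈ 0.013889
j = -152/17 (j = -9 + 1*(1/17) = -9 + 1/17 = -152/17 ≈ -8.9412)
r(G, D) = -152/17
o = 157175/72 (o = (-7 + 71*(1/72)) + 2189 = (-7 + 71/72) + 2189 = -433/72 + 2189 = 157175/72 ≈ 2183.0)
r(-83, q(-2, -11)) + o = -152/17 + 157175/72 = 2661031/1224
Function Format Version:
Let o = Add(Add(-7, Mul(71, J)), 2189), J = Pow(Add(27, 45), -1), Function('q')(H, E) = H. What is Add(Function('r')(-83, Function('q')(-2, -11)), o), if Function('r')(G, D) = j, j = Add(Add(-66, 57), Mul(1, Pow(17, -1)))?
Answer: Rational(2661031, 1224) ≈ 2174.0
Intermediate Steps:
J = Rational(1, 72) (J = Pow(72, -1) = Rational(1, 72) ≈ 0.013889)
j = Rational(-152, 17) (j = Add(-9, Mul(1, Rational(1, 17))) = Add(-9, Rational(1, 17)) = Rational(-152, 17) ≈ -8.9412)
Function('r')(G, D) = Rational(-152, 17)
o = Rational(157175, 72) (o = Add(Add(-7, Mul(71, Rational(1, 72))), 2189) = Add(Add(-7, Rational(71, 72)), 2189) = Add(Rational(-433, 72), 2189) = Rational(157175, 72) ≈ 2183.0)
Add(Function('r')(-83, Function('q')(-2, -11)), o) = Add(Rational(-152, 17), Rational(157175, 72)) = Rational(2661031, 1224)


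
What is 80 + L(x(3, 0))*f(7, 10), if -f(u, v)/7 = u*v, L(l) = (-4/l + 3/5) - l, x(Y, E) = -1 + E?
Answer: -2664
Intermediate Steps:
L(l) = ⅗ - l - 4/l (L(l) = (-4/l + 3*(⅕)) - l = (-4/l + ⅗) - l = (⅗ - 4/l) - l = ⅗ - l - 4/l)
f(u, v) = -7*u*v
80 + L(x(3, 0))*f(7, 10) = 80 + (⅗ - (-1 + 0) - 4/(-1 + 0))*(-7*7*10) = 80 + (⅗ - 1*(-1) - 4/(-1))*(-490) = 80 + (⅗ + 1 - 4*(-1))*(-490) = 80 + (⅗ + 1 + 4)*(-490) = 80 + (28/5)*(-490) = 80 - 2744 = -2664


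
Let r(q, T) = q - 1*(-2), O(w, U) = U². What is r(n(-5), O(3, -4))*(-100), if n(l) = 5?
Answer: -700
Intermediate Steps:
r(q, T) = 2 + q (r(q, T) = q + 2 = 2 + q)
r(n(-5), O(3, -4))*(-100) = (2 + 5)*(-100) = 7*(-100) = -700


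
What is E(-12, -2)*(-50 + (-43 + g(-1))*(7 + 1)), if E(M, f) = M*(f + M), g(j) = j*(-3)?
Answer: -62160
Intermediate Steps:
g(j) = -3*j
E(M, f) = M*(M + f)
E(-12, -2)*(-50 + (-43 + g(-1))*(7 + 1)) = (-12*(-12 - 2))*(-50 + (-43 - 3*(-1))*(7 + 1)) = (-12*(-14))*(-50 + (-43 + 3)*8) = 168*(-50 - 40*8) = 168*(-50 - 320) = 168*(-370) = -62160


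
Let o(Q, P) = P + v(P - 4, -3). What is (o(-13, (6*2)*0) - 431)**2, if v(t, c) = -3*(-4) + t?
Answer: 178929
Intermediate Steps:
v(t, c) = 12 + t
o(Q, P) = 8 + 2*P (o(Q, P) = P + (12 + (P - 4)) = P + (12 + (-4 + P)) = P + (8 + P) = 8 + 2*P)
(o(-13, (6*2)*0) - 431)**2 = ((8 + 2*((6*2)*0)) - 431)**2 = ((8 + 2*(12*0)) - 431)**2 = ((8 + 2*0) - 431)**2 = ((8 + 0) - 431)**2 = (8 - 431)**2 = (-423)**2 = 178929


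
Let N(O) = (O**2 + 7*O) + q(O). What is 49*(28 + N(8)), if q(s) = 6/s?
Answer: 29155/4 ≈ 7288.8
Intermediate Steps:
N(O) = O**2 + 6/O + 7*O (N(O) = (O**2 + 7*O) + 6/O = O**2 + 6/O + 7*O)
49*(28 + N(8)) = 49*(28 + (6 + 8**2*(7 + 8))/8) = 49*(28 + (6 + 64*15)/8) = 49*(28 + (6 + 960)/8) = 49*(28 + (1/8)*966) = 49*(28 + 483/4) = 49*(595/4) = 29155/4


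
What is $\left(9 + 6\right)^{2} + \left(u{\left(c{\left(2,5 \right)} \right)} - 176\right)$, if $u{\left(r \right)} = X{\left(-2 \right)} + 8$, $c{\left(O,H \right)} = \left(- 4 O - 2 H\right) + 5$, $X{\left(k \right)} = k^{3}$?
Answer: $49$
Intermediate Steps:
$c{\left(O,H \right)} = 5 - 4 O - 2 H$
$u{\left(r \right)} = 0$ ($u{\left(r \right)} = \left(-2\right)^{3} + 8 = -8 + 8 = 0$)
$\left(9 + 6\right)^{2} + \left(u{\left(c{\left(2,5 \right)} \right)} - 176\right) = \left(9 + 6\right)^{2} + \left(0 - 176\right) = 15^{2} - 176 = 225 - 176 = 49$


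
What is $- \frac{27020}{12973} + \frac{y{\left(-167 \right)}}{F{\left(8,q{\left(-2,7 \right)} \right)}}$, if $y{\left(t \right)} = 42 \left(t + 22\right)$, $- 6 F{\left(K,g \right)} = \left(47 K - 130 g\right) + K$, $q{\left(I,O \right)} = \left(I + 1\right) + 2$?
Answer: $\frac{233585170}{1647571} \approx 141.78$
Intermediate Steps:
$q{\left(I,O \right)} = 3 + I$ ($q{\left(I,O \right)} = \left(1 + I\right) + 2 = 3 + I$)
$F{\left(K,g \right)} = - 8 K + \frac{65 g}{3}$ ($F{\left(K,g \right)} = - \frac{\left(47 K - 130 g\right) + K}{6} = - \frac{\left(- 130 g + 47 K\right) + K}{6} = - \frac{- 130 g + 48 K}{6} = - 8 K + \frac{65 g}{3}$)
$y{\left(t \right)} = 924 + 42 t$ ($y{\left(t \right)} = 42 \left(22 + t\right) = 924 + 42 t$)
$- \frac{27020}{12973} + \frac{y{\left(-167 \right)}}{F{\left(8,q{\left(-2,7 \right)} \right)}} = - \frac{27020}{12973} + \frac{924 + 42 \left(-167\right)}{\left(-8\right) 8 + \frac{65 \left(3 - 2\right)}{3}} = \left(-27020\right) \frac{1}{12973} + \frac{924 - 7014}{-64 + \frac{65}{3} \cdot 1} = - \frac{27020}{12973} - \frac{6090}{-64 + \frac{65}{3}} = - \frac{27020}{12973} - \frac{6090}{- \frac{127}{3}} = - \frac{27020}{12973} - - \frac{18270}{127} = - \frac{27020}{12973} + \frac{18270}{127} = \frac{233585170}{1647571}$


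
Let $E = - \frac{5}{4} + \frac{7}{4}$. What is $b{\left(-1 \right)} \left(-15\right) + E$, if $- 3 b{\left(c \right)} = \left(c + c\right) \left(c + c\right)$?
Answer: $\frac{41}{2} \approx 20.5$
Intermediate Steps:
$b{\left(c \right)} = - \frac{4 c^{2}}{3}$ ($b{\left(c \right)} = - \frac{\left(c + c\right) \left(c + c\right)}{3} = - \frac{2 c 2 c}{3} = - \frac{4 c^{2}}{3}$)
$E = \frac{1}{2}$ ($E = \left(-5\right) \frac{1}{4} + 7 \cdot \frac{1}{4} = - \frac{5}{4} + \frac{7}{4} = \frac{1}{2} \approx 0.5$)
$b{\left(-1 \right)} \left(-15\right) + E = - \frac{4 \left(-1\right)^{2}}{3} \left(-15\right) + \frac{1}{2} = \left(- \frac{4}{3}\right) 1 \left(-15\right) + \frac{1}{2} = \left(- \frac{4}{3}\right) \left(-15\right) + \frac{1}{2} = 20 + \frac{1}{2} = \frac{41}{2}$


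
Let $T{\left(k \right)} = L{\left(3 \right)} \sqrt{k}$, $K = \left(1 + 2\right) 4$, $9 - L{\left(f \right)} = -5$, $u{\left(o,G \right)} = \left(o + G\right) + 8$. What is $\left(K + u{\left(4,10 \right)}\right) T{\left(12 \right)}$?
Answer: $952 \sqrt{3} \approx 1648.9$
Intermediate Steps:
$u{\left(o,G \right)} = 8 + G + o$ ($u{\left(o,G \right)} = \left(G + o\right) + 8 = 8 + G + o$)
$L{\left(f \right)} = 14$ ($L{\left(f \right)} = 9 - -5 = 9 + 5 = 14$)
$K = 12$ ($K = 3 \cdot 4 = 12$)
$T{\left(k \right)} = 14 \sqrt{k}$
$\left(K + u{\left(4,10 \right)}\right) T{\left(12 \right)} = \left(12 + \left(8 + 10 + 4\right)\right) 14 \sqrt{12} = \left(12 + 22\right) 14 \cdot 2 \sqrt{3} = 34 \cdot 28 \sqrt{3} = 952 \sqrt{3}$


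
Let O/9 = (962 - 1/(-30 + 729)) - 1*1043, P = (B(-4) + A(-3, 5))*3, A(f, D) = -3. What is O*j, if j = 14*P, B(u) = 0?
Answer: 21402360/233 ≈ 91856.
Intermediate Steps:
P = -9 (P = (0 - 3)*3 = -3*3 = -9)
j = -126 (j = 14*(-9) = -126)
O = -169860/233 (O = 9*((962 - 1/(-30 + 729)) - 1*1043) = 9*((962 - 1/699) - 1043) = 9*(672437/699 - 1043) = 9*(-56620/699) = -169860/233 ≈ -729.01)
O*j = -169860/233*(-126) = 21402360/233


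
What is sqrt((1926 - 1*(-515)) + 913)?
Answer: sqrt(3354) ≈ 57.914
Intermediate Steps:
sqrt((1926 - 1*(-515)) + 913) = sqrt((1926 + 515) + 913) = sqrt(2441 + 913) = sqrt(3354)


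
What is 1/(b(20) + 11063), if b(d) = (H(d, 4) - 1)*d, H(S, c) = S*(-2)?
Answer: 1/10243 ≈ 9.7628e-5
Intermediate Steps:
H(S, c) = -2*S
b(d) = d*(-1 - 2*d) (b(d) = (-2*d - 1)*d = (-1 - 2*d)*d = d*(-1 - 2*d))
1/(b(20) + 11063) = 1/(-1*20*(1 + 2*20) + 11063) = 1/(-1*20*(1 + 40) + 11063) = 1/(-1*20*41 + 11063) = 1/(-820 + 11063) = 1/10243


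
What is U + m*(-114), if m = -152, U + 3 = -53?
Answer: 17272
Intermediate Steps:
U = -56 (U = -3 - 53 = -56)
U + m*(-114) = -56 - 152*(-114) = -56 + 17328 = 17272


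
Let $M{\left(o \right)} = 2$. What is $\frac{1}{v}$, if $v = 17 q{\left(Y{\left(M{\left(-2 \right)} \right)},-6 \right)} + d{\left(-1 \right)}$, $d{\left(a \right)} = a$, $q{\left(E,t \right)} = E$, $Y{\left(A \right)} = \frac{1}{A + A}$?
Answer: $\frac{4}{13} \approx 0.30769$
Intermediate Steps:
$Y{\left(A \right)} = \frac{1}{2 A}$
$v = \frac{13}{4}$ ($v = 17 \frac{1}{2 \cdot 2} - 1 = 17 \cdot \frac{1}{2} \cdot \frac{1}{2} - 1 = 17 \cdot \frac{1}{4} - 1 = \frac{17}{4} - 1 = \frac{13}{4} \approx 3.25$)
$\frac{1}{v} = \frac{1}{\frac{13}{4}} = \frac{4}{13}$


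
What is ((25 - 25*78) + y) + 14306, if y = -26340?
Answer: -13959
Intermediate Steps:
((25 - 25*78) + y) + 14306 = ((25 - 25*78) - 26340) + 14306 = ((25 - 1950) - 26340) + 14306 = (-1925 - 26340) + 14306 = -28265 + 14306 = -13959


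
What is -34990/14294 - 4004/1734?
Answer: -29476459/6196449 ≈ -4.7570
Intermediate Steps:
-34990/14294 - 4004/1734 = -34990*1/14294 - 4004*1/1734 = -17495/7147 - 2002/867 = -29476459/6196449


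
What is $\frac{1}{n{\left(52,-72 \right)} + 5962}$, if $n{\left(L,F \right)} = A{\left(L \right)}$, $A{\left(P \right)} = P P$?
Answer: $\frac{1}{8666} \approx 0.00011539$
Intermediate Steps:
$A{\left(P \right)} = P^{2}$
$n{\left(L,F \right)} = L^{2}$
$\frac{1}{n{\left(52,-72 \right)} + 5962} = \frac{1}{52^{2} + 5962} = \frac{1}{2704 + 5962} = \frac{1}{8666}$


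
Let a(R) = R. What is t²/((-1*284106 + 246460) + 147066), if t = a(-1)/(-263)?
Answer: 1/7568471980 ≈ 1.3213e-10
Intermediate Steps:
t = 1/263 (t = -1/(-263) = -1*(-1/263) = 1/263 ≈ 0.0038023)
t²/((-1*284106 + 246460) + 147066) = (1/263)²/((-1*284106 + 246460) + 147066) = 1/(69169*((-284106 + 246460) + 147066)) = 1/(69169*(-37646 + 147066)) = (1/69169)/109420 = (1/69169)*(1/109420) = 1/7568471980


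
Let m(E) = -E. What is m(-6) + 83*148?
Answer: 12290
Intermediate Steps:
m(-6) + 83*148 = -1*(-6) + 83*148 = 6 + 12284 = 12290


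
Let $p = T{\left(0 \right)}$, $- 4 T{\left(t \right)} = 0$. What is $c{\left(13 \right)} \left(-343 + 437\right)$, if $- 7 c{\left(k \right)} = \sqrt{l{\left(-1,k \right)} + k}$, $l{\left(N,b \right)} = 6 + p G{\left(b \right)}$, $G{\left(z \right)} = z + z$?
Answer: $- \frac{94 \sqrt{19}}{7} \approx -58.534$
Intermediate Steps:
$G{\left(z \right)} = 2 z$
$T{\left(t \right)} = 0$ ($T{\left(t \right)} = \left(- \frac{1}{4}\right) 0 = 0$)
$p = 0$
$l{\left(N,b \right)} = 6$ ($l{\left(N,b \right)} = 6 + 0 \cdot 2 b = 6 + 0 = 6$)
$c{\left(k \right)} = - \frac{\sqrt{6 + k}}{7}$
$c{\left(13 \right)} \left(-343 + 437\right) = - \frac{\sqrt{6 + 13}}{7} \left(-343 + 437\right) = - \frac{\sqrt{19}}{7} \cdot 94 = - \frac{94 \sqrt{19}}{7}$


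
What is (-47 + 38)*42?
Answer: -378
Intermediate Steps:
(-47 + 38)*42 = -9*42 = -378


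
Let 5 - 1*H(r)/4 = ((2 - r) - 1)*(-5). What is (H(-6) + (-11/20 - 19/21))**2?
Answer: 4434094921/176400 ≈ 25137.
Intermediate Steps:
H(r) = 40 - 20*r (H(r) = 20 - 4*((2 - r) - 1)*(-5) = 20 - 4*(1 - r)*(-5) = 20 - 4*(-5 + 5*r) = 20 + (20 - 20*r) = 40 - 20*r)
(H(-6) + (-11/20 - 19/21))**2 = ((40 - 20*(-6)) + (-11/20 - 19/21))**2 = ((40 + 120) + (-11*1/20 - 19*1/21))**2 = (160 + (-11/20 - 19/21))**2 = (160 - 611/420)**2 = (66589/420)**2 = 4434094921/176400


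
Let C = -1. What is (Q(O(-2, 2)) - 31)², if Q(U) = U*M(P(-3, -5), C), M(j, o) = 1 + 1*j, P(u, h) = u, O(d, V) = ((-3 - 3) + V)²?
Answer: 3969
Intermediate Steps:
O(d, V) = (-6 + V)²
M(j, o) = 1 + j
Q(U) = -2*U (Q(U) = U*(1 - 3) = U*(-2) = -2*U)
(Q(O(-2, 2)) - 31)² = (-2*(-6 + 2)² - 31)² = (-2*(-4)² - 31)² = (-2*16 - 31)² = (-32 - 31)² = (-63)² = 3969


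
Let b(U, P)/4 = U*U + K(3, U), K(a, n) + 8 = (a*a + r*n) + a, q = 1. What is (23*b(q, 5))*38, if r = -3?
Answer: 6992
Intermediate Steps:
K(a, n) = -8 + a + a² - 3*n (K(a, n) = -8 + ((a*a - 3*n) + a) = -8 + ((a² - 3*n) + a) = -8 + (a + a² - 3*n) = -8 + a + a² - 3*n)
b(U, P) = 16 - 12*U + 4*U² (b(U, P) = 4*(U*U + (-8 + 3 + 3² - 3*U)) = 4*(U² + (-8 + 3 + 9 - 3*U)) = 4*(U² + (4 - 3*U)) = 4*(4 + U² - 3*U) = 16 - 12*U + 4*U²)
(23*b(q, 5))*38 = (23*(16 - 12*1 + 4*1²))*38 = (23*(16 - 12 + 4*1))*38 = (23*(16 - 12 + 4))*38 = (23*8)*38 = 184*38 = 6992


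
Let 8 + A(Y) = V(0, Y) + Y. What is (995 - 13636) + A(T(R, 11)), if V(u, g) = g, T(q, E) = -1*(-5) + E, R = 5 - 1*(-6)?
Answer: -12617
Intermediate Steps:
R = 11 (R = 5 + 6 = 11)
T(q, E) = 5 + E
A(Y) = -8 + 2*Y (A(Y) = -8 + (Y + Y) = -8 + 2*Y)
(995 - 13636) + A(T(R, 11)) = (995 - 13636) + (-8 + 2*(5 + 11)) = -12641 + (-8 + 2*16) = -12641 + (-8 + 32) = -12641 + 24 = -12617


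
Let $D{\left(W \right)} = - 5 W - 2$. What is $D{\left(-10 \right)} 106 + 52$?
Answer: $5140$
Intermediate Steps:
$D{\left(W \right)} = -2 - 5 W$
$D{\left(-10 \right)} 106 + 52 = \left(-2 - -50\right) 106 + 52 = \left(-2 + 50\right) 106 + 52 = 48 \cdot 106 + 52 = 5088 + 52 = 5140$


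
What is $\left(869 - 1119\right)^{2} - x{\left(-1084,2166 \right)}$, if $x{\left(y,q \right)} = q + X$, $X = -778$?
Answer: $61112$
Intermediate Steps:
$x{\left(y,q \right)} = -778 + q$ ($x{\left(y,q \right)} = q - 778 = -778 + q$)
$\left(869 - 1119\right)^{2} - x{\left(-1084,2166 \right)} = \left(869 - 1119\right)^{2} - \left(-778 + 2166\right) = \left(-250\right)^{2} - 1388 = 62500 - 1388 = 61112$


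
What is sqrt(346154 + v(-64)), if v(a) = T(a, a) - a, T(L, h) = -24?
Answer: 9*sqrt(4274) ≈ 588.38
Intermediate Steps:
v(a) = -24 - a
sqrt(346154 + v(-64)) = sqrt(346154 + (-24 - 1*(-64))) = sqrt(346154 + (-24 + 64)) = sqrt(346154 + 40) = sqrt(346194) = 9*sqrt(4274)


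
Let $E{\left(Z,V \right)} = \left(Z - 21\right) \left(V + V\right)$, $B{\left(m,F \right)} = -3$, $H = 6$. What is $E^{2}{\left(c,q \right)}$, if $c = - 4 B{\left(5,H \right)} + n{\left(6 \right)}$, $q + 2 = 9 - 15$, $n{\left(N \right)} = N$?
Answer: $2304$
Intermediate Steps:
$q = -8$ ($q = -2 + \left(9 - 15\right) = -2 - 6 = -8$)
$c = 18$ ($c = \left(-4\right) \left(-3\right) + 6 = 12 + 6 = 18$)
$E{\left(Z,V \right)} = 2 V \left(-21 + Z\right)$ ($E{\left(Z,V \right)} = \left(-21 + Z\right) 2 V = 2 V \left(-21 + Z\right)$)
$E^{2}{\left(c,q \right)} = \left(2 \left(-8\right) \left(-21 + 18\right)\right)^{2} = \left(2 \left(-8\right) \left(-3\right)\right)^{2} = 48^{2} = 2304$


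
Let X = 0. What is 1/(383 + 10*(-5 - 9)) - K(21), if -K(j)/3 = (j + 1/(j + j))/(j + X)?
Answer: 71621/23814 ≈ 3.0075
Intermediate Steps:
K(j) = -3*(j + 1/(2*j))/j (K(j) = -3*(j + 1/(j + j))/(j + 0) = -3*(j + 1/(2*j))/j)
1/(383 + 10*(-5 - 9)) - K(21) = 1/(383 + 10*(-5 - 9)) - (-3 - 3/2/21²) = 1/(383 + 10*(-14)) - (-3 - 3/2*1/441) = 1/(383 - 140) - (-3 - 1/294) = 1/243 - 1*(-883/294) = 1/243 + 883/294 = 71621/23814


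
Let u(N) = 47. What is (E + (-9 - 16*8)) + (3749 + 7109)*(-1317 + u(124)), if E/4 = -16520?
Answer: -13855877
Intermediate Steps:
E = -66080 (E = 4*(-16520) = -66080)
(E + (-9 - 16*8)) + (3749 + 7109)*(-1317 + u(124)) = (-66080 + (-9 - 16*8)) + (3749 + 7109)*(-1317 + 47) = (-66080 + (-9 - 128)) + 10858*(-1270) = (-66080 - 137) - 13789660 = -66217 - 13789660 = -13855877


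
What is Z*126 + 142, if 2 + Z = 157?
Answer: 19672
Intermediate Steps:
Z = 155 (Z = -2 + 157 = 155)
Z*126 + 142 = 155*126 + 142 = 19530 + 142 = 19672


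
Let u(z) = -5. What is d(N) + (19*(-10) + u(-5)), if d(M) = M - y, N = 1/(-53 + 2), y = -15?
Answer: -9181/51 ≈ -180.02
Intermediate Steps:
N = -1/51 (N = 1/(-51) = -1/51 ≈ -0.019608)
d(M) = 15 + M (d(M) = M - 1*(-15) = M + 15 = 15 + M)
d(N) + (19*(-10) + u(-5)) = (15 - 1/51) + (19*(-10) - 5) = 764/51 + (-190 - 5) = 764/51 - 195 = -9181/51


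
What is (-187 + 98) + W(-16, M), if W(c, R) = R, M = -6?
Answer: -95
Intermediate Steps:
(-187 + 98) + W(-16, M) = (-187 + 98) - 6 = -89 - 6 = -95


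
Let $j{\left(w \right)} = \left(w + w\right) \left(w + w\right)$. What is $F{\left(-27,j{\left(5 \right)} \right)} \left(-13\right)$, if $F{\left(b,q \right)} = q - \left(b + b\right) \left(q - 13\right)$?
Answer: $-62374$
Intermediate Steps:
$j{\left(w \right)} = 4 w^{2}$ ($j{\left(w \right)} = 2 w 2 w = 4 w^{2}$)
$F{\left(b,q \right)} = q - 2 b \left(-13 + q\right)$
$F{\left(-27,j{\left(5 \right)} \right)} \left(-13\right) = \left(4 \cdot 5^{2} + 26 \left(-27\right) - - 54 \cdot 4 \cdot 5^{2}\right) \left(-13\right) = \left(4 \cdot 25 - 702 - - 54 \cdot 4 \cdot 25\right) \left(-13\right) = \left(100 - 702 - \left(-54\right) 100\right) \left(-13\right) = \left(100 - 702 + 5400\right) \left(-13\right) = 4798 \left(-13\right) = -62374$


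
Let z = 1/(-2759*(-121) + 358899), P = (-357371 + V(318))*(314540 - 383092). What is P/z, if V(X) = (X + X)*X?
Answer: 7366570278051248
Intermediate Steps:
V(X) = 2*X**2 (V(X) = (2*X)*X = 2*X**2)
P = 10633991896 (P = (-357371 + 2*318**2)*(314540 - 383092) = (-357371 + 2*101124)*(-68552) = (-357371 + 202248)*(-68552) = -155123*(-68552) = 10633991896)
z = 1/692738 (z = 1/(333839 + 358899) = 1/692738 ≈ 1.4435e-6)
P/z = 10633991896/(1/692738) = 10633991896*692738 = 7366570278051248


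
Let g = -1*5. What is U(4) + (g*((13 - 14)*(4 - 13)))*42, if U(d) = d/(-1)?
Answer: -1894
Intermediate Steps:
g = -5
U(d) = -d (U(d) = d*(-1) = -d)
U(4) + (g*((13 - 14)*(4 - 13)))*42 = -1*4 - 5*(13 - 14)*(4 - 13)*42 = -4 - (-5)*(-9)*42 = -4 - 5*9*42 = -4 - 45*42 = -4 - 1890 = -1894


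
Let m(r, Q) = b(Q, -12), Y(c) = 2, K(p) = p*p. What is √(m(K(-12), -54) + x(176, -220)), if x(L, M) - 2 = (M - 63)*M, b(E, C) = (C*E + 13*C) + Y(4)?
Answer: 2*√15689 ≈ 250.51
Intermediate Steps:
K(p) = p²
b(E, C) = 2 + 13*C + C*E (b(E, C) = (C*E + 13*C) + 2 = (13*C + C*E) + 2 = 2 + 13*C + C*E)
m(r, Q) = -154 - 12*Q (m(r, Q) = 2 + 13*(-12) - 12*Q = 2 - 156 - 12*Q = -154 - 12*Q)
x(L, M) = 2 + M*(-63 + M) (x(L, M) = 2 + (M - 63)*M = 2 + (-63 + M)*M = 2 + M*(-63 + M))
√(m(K(-12), -54) + x(176, -220)) = √((-154 - 12*(-54)) + (2 + (-220)² - 63*(-220))) = √((-154 + 648) + (2 + 48400 + 13860)) = √(494 + 62262) = √62756 = 2*√15689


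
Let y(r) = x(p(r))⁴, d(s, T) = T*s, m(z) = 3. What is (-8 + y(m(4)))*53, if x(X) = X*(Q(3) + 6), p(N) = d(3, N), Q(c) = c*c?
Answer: 17603982701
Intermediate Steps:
Q(c) = c²
p(N) = 3*N (p(N) = N*3 = 3*N)
x(X) = 15*X (x(X) = X*(3² + 6) = X*(9 + 6) = X*15 = 15*X)
y(r) = 4100625*r⁴ (y(r) = (15*(3*r))⁴ = (45*r)⁴ = 4100625*r⁴)
(-8 + y(m(4)))*53 = (-8 + 4100625*3⁴)*53 = (-8 + 4100625*81)*53 = (-8 + 332150625)*53 = 332150617*53 = 17603982701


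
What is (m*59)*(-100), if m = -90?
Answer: 531000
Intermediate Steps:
(m*59)*(-100) = -90*59*(-100) = -5310*(-100) = 531000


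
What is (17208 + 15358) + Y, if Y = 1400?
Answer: 33966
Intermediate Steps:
(17208 + 15358) + Y = (17208 + 15358) + 1400 = 32566 + 1400 = 33966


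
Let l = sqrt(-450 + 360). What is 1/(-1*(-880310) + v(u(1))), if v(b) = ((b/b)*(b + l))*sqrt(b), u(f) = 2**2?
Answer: 440159/387479890742 - 3*I*sqrt(10)/387479890742 ≈ 1.136e-6 - 2.4483e-11*I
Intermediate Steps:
l = 3*I*sqrt(10) (l = sqrt(-90) = 3*I*sqrt(10) ≈ 9.4868*I)
u(f) = 4
v(b) = sqrt(b)*(b + 3*I*sqrt(10)) (v(b) = ((b/b)*(b + 3*I*sqrt(10)))*sqrt(b) = (1*(b + 3*I*sqrt(10)))*sqrt(b) = (b + 3*I*sqrt(10))*sqrt(b) = sqrt(b)*(b + 3*I*sqrt(10)))
1/(-1*(-880310) + v(u(1))) = 1/(-1*(-880310) + sqrt(4)*(4 + 3*I*sqrt(10))) = 1/(880310 + 2*(4 + 3*I*sqrt(10))) = 1/(880310 + (8 + 6*I*sqrt(10))) = 1/(880318 + 6*I*sqrt(10))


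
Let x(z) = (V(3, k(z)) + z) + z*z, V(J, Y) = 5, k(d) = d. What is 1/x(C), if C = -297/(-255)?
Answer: 7225/54341 ≈ 0.13296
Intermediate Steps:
C = 99/85 (C = -297*(-1/255) = 99/85 ≈ 1.1647)
x(z) = 5 + z + z**2 (x(z) = (5 + z) + z*z = (5 + z) + z**2 = 5 + z + z**2)
1/x(C) = 1/(5 + 99/85 + (99/85)**2) = 1/(5 + 99/85 + 9801/7225) = 1/(54341/7225) = 7225/54341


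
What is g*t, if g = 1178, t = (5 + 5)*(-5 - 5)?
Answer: -117800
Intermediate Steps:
t = -100 (t = 10*(-10) = -100)
g*t = 1178*(-100) = -117800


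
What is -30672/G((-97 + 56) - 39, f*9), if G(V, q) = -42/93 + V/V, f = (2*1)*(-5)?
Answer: -950832/17 ≈ -55931.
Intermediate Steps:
f = -10 (f = 2*(-5) = -10)
G(V, q) = 17/31 (G(V, q) = -42*1/93 + 1 = -14/31 + 1 = 17/31)
-30672/G((-97 + 56) - 39, f*9) = -30672/17/31 = -30672*31/17 = -950832/17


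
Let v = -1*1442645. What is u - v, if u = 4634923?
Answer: 6077568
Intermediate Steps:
v = -1442645
u - v = 4634923 - 1*(-1442645) = 4634923 + 1442645 = 6077568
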